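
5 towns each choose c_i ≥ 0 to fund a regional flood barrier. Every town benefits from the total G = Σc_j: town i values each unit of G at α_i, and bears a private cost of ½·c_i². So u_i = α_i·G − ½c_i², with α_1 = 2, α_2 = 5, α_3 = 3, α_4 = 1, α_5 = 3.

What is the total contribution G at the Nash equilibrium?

14

Town i's FOC: ∂u_i/∂c_i = α_i − c_i = 0, so c_i* = α_i.
NE contributions = (2, 5, 3, 1, 3); G = 14.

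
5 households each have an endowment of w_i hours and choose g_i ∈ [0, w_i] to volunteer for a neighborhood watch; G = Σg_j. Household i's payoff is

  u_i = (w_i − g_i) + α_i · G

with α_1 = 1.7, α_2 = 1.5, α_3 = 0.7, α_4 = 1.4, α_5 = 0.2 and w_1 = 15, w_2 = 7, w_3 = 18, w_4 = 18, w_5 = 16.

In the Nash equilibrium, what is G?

40

∂u_i/∂g_i = α_i − 1, so household i contributes w_i if α_i > 1, else 0.
α_i > 1 for i ∈ {1, 2, 4}; NE contributions (15, 7, 0, 18, 0), G = 40.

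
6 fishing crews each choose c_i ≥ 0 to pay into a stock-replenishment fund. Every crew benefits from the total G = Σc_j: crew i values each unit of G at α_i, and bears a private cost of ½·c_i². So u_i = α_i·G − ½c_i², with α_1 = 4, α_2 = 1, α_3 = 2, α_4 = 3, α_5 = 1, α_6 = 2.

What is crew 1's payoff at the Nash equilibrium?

44

Crew i's FOC: ∂u_i/∂c_i = α_i − c_i = 0, so c_i* = α_i.
NE contributions = (4, 1, 2, 3, 1, 2); G = 13.
u_1 = α_1·G − ½·(c_1)² = 4·13 − ½·4² = 44.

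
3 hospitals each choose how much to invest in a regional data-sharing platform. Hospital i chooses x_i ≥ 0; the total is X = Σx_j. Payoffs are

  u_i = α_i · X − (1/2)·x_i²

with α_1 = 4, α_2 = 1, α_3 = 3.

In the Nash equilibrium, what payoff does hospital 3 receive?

19.5

Hospital i's FOC: ∂u_i/∂x_i = α_i − x_i = 0, so x_i* = α_i.
NE contributions = (4, 1, 3); X = 8.
u_3 = α_3·X − ½·(x_3)² = 3·8 − ½·3² = 19.5.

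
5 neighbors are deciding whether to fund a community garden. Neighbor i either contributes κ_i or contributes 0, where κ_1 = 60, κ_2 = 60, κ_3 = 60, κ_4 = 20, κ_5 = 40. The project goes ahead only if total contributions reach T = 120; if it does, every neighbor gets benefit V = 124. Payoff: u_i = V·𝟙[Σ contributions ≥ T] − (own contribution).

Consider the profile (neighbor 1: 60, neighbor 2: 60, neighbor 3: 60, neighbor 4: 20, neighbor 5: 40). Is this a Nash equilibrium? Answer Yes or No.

Total = 240 ≥ 120: provided.
Neighbor 1 (pledges 60, payoff 64): dropping to 0 → total 180, payoff 124. Profitable deviation.

No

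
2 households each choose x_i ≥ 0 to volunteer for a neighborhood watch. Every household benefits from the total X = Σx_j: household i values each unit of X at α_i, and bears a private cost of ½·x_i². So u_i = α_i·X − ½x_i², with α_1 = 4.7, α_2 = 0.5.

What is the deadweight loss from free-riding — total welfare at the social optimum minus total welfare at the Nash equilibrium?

11.17

Household i's FOC: ∂u_i/∂x_i = α_i − x_i = 0, so x_i* = α_i.
NE contributions = (4.7, 0.5); X = 5.2.
W^NE = (Σα)·X − ½Σα_i² = 5.2² − ½·22.34 = 15.87.
Planner sets x_i = Σα_j = 5.2 for every i, so X^SO = 2·5.2 = 10.4.
W^SO = (Σα)·X^SO − ½·2·(Σα)² = (2/2)·5.2² = 27.04.
Deadweight loss = W^SO − W^NE = 11.17.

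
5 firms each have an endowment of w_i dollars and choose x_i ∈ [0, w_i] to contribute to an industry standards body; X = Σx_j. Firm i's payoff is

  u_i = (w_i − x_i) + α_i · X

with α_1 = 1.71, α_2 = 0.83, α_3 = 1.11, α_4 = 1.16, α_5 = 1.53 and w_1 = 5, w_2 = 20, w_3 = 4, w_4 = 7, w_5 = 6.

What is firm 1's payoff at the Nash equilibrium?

37.62

∂u_i/∂x_i = α_i − 1, so firm i contributes w_i if α_i > 1, else 0.
α_i > 1 for i ∈ {1, 3, 4, 5}; NE contributions (5, 0, 4, 7, 6), X = 22.
u_1 = (5 − 5) + 1.71·22 = 37.62.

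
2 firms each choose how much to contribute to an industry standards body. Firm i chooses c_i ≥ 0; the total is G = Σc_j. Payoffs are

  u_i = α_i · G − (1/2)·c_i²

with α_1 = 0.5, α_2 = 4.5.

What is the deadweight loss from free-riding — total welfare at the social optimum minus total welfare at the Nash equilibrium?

Firm i's FOC: ∂u_i/∂c_i = α_i − c_i = 0, so c_i* = α_i.
NE contributions = (0.5, 4.5); G = 5.
W^NE = (Σα)·G − ½Σα_i² = 5² − ½·20.5 = 14.75.
Planner sets c_i = Σα_j = 5 for every i, so G^SO = 2·5 = 10.
W^SO = (Σα)·G^SO − ½·2·(Σα)² = (2/2)·5² = 25.
Deadweight loss = W^SO − W^NE = 10.25.

10.25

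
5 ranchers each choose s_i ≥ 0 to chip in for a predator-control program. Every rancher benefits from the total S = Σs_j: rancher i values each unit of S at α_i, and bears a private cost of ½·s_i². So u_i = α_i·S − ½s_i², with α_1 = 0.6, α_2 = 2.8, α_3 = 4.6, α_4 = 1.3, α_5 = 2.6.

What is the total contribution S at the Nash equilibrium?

Rancher i's FOC: ∂u_i/∂s_i = α_i − s_i = 0, so s_i* = α_i.
NE contributions = (0.6, 2.8, 4.6, 1.3, 2.6); S = 11.9.

11.9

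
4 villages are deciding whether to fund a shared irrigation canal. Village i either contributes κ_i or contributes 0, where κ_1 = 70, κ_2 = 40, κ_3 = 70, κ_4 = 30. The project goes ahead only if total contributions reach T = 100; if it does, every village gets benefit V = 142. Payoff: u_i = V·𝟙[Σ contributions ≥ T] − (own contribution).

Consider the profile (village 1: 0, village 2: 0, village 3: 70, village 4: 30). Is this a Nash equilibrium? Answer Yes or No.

Yes

Total = 100 ≥ 100: provided.
Village 1 (pledges 0, payoff 142): pledging 70 → total 170, payoff 72. No gain.
Village 2 (pledges 0, payoff 142): pledging 40 → total 140, payoff 102. No gain.
Village 3 (pledges 70, payoff 72): dropping to 0 → total 30, payoff 0. No gain.
Village 4 (pledges 30, payoff 112): dropping to 0 → total 70, payoff 0. No gain.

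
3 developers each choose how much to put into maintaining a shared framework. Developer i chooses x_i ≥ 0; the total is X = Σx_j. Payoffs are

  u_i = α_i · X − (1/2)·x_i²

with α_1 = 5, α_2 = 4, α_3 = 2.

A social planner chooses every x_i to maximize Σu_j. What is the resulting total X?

33

Planner FOC: ∂(Σu_j)/∂x_i = (Σα_j) − x_i = 0, so x_i^SO = Σα_j = 11 for every i; X^SO = 33.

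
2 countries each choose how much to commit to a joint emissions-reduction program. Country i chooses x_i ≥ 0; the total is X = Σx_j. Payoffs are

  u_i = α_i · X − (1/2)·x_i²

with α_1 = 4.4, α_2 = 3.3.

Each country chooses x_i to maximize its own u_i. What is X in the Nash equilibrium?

7.7

Country i's FOC: ∂u_i/∂x_i = α_i − x_i = 0, so x_i* = α_i.
NE contributions = (4.4, 3.3); X = 7.7.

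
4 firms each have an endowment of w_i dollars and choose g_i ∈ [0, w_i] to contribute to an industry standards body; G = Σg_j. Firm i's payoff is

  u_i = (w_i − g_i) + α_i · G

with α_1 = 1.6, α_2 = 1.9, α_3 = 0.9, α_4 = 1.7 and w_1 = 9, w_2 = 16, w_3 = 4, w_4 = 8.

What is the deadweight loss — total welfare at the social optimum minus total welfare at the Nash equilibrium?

20.4

∂u_i/∂g_i = α_i − 1, so firm i contributes w_i if α_i > 1, else 0.
α_i > 1 for i ∈ {1, 2, 4}; NE contributions (9, 16, 0, 8), G = 33.
W^NE = Σw_i − G^NE + (Σα_i)·G^NE = 37 + 5.1·33 = 205.3.
Planner: ∂(Σu_j)/∂g_i = Σα_j − 1 = 5.1 > 0, so everyone contributes w_i; G^SO = 37, W^SO = 37 + 5.1·37 = 225.7.
Deadweight loss = 20.4.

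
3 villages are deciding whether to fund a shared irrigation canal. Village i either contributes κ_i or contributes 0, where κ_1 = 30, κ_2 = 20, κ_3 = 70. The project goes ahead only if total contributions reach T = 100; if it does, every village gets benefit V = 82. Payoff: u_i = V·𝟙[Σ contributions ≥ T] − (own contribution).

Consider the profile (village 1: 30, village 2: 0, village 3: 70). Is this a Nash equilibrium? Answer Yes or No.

Yes

Total = 100 ≥ 100: provided.
Village 1 (pledges 30, payoff 52): dropping to 0 → total 70, payoff 0. No gain.
Village 2 (pledges 0, payoff 82): pledging 20 → total 120, payoff 62. No gain.
Village 3 (pledges 70, payoff 12): dropping to 0 → total 30, payoff 0. No gain.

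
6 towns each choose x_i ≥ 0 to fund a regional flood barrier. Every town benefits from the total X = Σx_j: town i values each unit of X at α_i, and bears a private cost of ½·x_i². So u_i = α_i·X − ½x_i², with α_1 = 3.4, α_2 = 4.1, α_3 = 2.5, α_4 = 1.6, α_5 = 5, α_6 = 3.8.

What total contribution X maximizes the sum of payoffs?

122.4

Planner FOC: ∂(Σu_j)/∂x_i = (Σα_j) − x_i = 0, so x_i^SO = Σα_j = 20.4 for every i; X^SO = 122.4.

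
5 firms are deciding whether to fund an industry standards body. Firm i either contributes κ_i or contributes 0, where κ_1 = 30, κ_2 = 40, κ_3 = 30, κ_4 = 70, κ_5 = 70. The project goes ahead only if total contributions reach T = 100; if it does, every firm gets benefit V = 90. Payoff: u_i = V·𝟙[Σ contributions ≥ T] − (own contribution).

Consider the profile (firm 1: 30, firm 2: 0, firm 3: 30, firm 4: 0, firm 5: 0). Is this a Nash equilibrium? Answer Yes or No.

Total = 60 < 100: not provided.
Firm 1 (pledges 30, payoff -30): dropping to 0 → total 30, payoff 0. Profitable deviation.

No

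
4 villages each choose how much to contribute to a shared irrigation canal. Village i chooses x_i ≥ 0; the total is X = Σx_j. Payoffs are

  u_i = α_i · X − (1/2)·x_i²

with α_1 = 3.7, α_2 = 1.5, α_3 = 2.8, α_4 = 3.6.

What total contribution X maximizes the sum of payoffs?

Planner FOC: ∂(Σu_j)/∂x_i = (Σα_j) − x_i = 0, so x_i^SO = Σα_j = 11.6 for every i; X^SO = 46.4.

46.4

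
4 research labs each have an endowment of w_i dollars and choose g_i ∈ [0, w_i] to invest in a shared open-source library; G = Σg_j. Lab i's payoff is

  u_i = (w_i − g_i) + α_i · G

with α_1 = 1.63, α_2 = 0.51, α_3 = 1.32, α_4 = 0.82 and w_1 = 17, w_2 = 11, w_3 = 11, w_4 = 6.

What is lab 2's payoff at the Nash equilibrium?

25.28

∂u_i/∂g_i = α_i − 1, so lab i contributes w_i if α_i > 1, else 0.
α_i > 1 for i ∈ {1, 3}; NE contributions (17, 0, 11, 0), G = 28.
u_2 = (11 − 0) + 0.51·28 = 25.28.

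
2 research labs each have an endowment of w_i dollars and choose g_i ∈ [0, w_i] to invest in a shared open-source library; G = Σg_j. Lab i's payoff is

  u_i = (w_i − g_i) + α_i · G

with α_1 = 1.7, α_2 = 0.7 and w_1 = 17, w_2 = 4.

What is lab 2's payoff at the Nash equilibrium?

15.9

∂u_i/∂g_i = α_i − 1, so lab i contributes w_i if α_i > 1, else 0.
α_i > 1 for i ∈ {1}; NE contributions (17, 0), G = 17.
u_2 = (4 − 0) + 0.7·17 = 15.9.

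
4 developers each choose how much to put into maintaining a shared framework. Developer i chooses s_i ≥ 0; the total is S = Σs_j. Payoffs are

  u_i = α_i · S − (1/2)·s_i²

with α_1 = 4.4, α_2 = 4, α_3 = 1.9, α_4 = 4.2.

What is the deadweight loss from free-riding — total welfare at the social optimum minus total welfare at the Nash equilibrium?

Developer i's FOC: ∂u_i/∂s_i = α_i − s_i = 0, so s_i* = α_i.
NE contributions = (4.4, 4, 1.9, 4.2); S = 14.5.
W^NE = (Σα)·S − ½Σα_i² = 14.5² − ½·56.61 = 181.945.
Planner sets s_i = Σα_j = 14.5 for every i, so S^SO = 4·14.5 = 58.
W^SO = (Σα)·S^SO − ½·4·(Σα)² = (4/2)·14.5² = 420.5.
Deadweight loss = W^SO − W^NE = 238.555.

238.555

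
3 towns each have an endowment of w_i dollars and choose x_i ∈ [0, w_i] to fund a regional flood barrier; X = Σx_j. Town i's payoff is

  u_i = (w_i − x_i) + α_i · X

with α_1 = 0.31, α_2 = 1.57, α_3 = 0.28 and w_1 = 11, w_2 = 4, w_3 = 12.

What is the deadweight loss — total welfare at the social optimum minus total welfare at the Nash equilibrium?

∂u_i/∂x_i = α_i − 1, so town i contributes w_i if α_i > 1, else 0.
α_i > 1 for i ∈ {2}; NE contributions (0, 4, 0), X = 4.
W^NE = Σw_i − X^NE + (Σα_i)·X^NE = 27 + 1.16·4 = 31.64.
Planner: ∂(Σu_j)/∂x_i = Σα_j − 1 = 1.16 > 0, so everyone contributes w_i; X^SO = 27, W^SO = 27 + 1.16·27 = 58.32.
Deadweight loss = 26.68.

26.68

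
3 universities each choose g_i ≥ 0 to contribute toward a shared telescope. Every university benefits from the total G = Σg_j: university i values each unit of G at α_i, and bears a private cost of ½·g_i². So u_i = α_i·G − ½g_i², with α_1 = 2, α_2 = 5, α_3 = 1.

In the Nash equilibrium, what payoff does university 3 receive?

University i's FOC: ∂u_i/∂g_i = α_i − g_i = 0, so g_i* = α_i.
NE contributions = (2, 5, 1); G = 8.
u_3 = α_3·G − ½·(g_3)² = 1·8 − ½·1² = 7.5.

7.5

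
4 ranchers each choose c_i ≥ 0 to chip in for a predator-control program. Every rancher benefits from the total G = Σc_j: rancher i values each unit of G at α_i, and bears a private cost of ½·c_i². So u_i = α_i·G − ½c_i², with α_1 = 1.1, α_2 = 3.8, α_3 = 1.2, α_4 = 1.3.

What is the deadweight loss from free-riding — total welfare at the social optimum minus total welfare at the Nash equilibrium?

Rancher i's FOC: ∂u_i/∂c_i = α_i − c_i = 0, so c_i* = α_i.
NE contributions = (1.1, 3.8, 1.2, 1.3); G = 7.4.
W^NE = (Σα)·G − ½Σα_i² = 7.4² − ½·18.78 = 45.37.
Planner sets c_i = Σα_j = 7.4 for every i, so G^SO = 4·7.4 = 29.6.
W^SO = (Σα)·G^SO − ½·4·(Σα)² = (4/2)·7.4² = 109.52.
Deadweight loss = W^SO − W^NE = 64.15.

64.15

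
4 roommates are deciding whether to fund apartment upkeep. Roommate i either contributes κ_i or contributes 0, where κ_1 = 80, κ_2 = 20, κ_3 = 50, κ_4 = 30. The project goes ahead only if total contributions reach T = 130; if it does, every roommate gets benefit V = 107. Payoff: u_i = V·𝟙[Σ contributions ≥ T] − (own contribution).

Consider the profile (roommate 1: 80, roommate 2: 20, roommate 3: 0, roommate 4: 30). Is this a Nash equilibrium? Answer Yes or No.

Total = 130 ≥ 130: provided.
Roommate 1 (pledges 80, payoff 27): dropping to 0 → total 50, payoff 0. No gain.
Roommate 2 (pledges 20, payoff 87): dropping to 0 → total 110, payoff 0. No gain.
Roommate 3 (pledges 0, payoff 107): pledging 50 → total 180, payoff 57. No gain.
Roommate 4 (pledges 30, payoff 77): dropping to 0 → total 100, payoff 0. No gain.

Yes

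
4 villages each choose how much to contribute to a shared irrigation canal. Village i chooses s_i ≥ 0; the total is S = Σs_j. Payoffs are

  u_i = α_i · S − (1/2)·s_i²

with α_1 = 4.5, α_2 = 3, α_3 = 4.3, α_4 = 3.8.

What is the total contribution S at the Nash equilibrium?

15.6

Village i's FOC: ∂u_i/∂s_i = α_i − s_i = 0, so s_i* = α_i.
NE contributions = (4.5, 3, 4.3, 3.8); S = 15.6.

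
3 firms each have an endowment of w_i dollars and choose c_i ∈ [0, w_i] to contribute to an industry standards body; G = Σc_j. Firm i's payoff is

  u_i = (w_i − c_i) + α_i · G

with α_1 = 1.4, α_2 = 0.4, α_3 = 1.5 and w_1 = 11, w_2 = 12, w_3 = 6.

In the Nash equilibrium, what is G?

17

∂u_i/∂c_i = α_i − 1, so firm i contributes w_i if α_i > 1, else 0.
α_i > 1 for i ∈ {1, 3}; NE contributions (11, 0, 6), G = 17.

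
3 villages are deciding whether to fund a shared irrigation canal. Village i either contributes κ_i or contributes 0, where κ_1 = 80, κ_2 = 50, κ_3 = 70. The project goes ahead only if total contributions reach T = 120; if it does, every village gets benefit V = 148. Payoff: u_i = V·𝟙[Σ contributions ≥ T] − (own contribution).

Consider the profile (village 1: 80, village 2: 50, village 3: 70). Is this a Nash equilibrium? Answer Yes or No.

Total = 200 ≥ 120: provided.
Village 1 (pledges 80, payoff 68): dropping to 0 → total 120, payoff 148. Profitable deviation.

No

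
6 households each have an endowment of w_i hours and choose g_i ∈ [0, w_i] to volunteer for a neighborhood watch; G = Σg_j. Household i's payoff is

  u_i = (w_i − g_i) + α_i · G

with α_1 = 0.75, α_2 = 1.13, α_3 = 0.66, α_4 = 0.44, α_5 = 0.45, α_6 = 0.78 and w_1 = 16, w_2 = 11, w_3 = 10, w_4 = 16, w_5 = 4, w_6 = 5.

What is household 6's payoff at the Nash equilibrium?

13.58

∂u_i/∂g_i = α_i − 1, so household i contributes w_i if α_i > 1, else 0.
α_i > 1 for i ∈ {2}; NE contributions (0, 11, 0, 0, 0, 0), G = 11.
u_6 = (5 − 0) + 0.78·11 = 13.58.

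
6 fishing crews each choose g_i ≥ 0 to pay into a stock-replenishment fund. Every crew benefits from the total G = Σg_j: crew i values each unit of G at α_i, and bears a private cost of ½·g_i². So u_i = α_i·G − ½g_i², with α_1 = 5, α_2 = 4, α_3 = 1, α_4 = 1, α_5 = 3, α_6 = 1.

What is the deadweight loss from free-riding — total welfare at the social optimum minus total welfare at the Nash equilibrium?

476.5

Crew i's FOC: ∂u_i/∂g_i = α_i − g_i = 0, so g_i* = α_i.
NE contributions = (5, 4, 1, 1, 3, 1); G = 15.
W^NE = (Σα)·G − ½Σα_i² = 15² − ½·53 = 198.5.
Planner sets g_i = Σα_j = 15 for every i, so G^SO = 6·15 = 90.
W^SO = (Σα)·G^SO − ½·6·(Σα)² = (6/2)·15² = 675.
Deadweight loss = W^SO − W^NE = 476.5.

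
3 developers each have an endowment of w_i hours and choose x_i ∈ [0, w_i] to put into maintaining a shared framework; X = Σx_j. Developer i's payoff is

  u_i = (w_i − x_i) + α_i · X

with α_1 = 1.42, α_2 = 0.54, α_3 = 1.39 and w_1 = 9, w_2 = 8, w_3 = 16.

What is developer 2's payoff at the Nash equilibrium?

∂u_i/∂x_i = α_i − 1, so developer i contributes w_i if α_i > 1, else 0.
α_i > 1 for i ∈ {1, 3}; NE contributions (9, 0, 16), X = 25.
u_2 = (8 − 0) + 0.54·25 = 21.5.

21.5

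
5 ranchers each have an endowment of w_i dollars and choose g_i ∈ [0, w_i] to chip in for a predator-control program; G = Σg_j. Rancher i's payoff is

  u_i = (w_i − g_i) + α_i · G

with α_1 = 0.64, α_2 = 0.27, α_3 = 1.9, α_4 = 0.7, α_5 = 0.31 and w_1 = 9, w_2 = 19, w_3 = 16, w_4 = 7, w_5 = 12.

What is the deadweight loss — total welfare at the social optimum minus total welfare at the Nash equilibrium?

∂u_i/∂g_i = α_i − 1, so rancher i contributes w_i if α_i > 1, else 0.
α_i > 1 for i ∈ {3}; NE contributions (0, 0, 16, 0, 0), G = 16.
W^NE = Σw_i − G^NE + (Σα_i)·G^NE = 63 + 2.82·16 = 108.12.
Planner: ∂(Σu_j)/∂g_i = Σα_j − 1 = 2.82 > 0, so everyone contributes w_i; G^SO = 63, W^SO = 63 + 2.82·63 = 240.66.
Deadweight loss = 132.54.

132.54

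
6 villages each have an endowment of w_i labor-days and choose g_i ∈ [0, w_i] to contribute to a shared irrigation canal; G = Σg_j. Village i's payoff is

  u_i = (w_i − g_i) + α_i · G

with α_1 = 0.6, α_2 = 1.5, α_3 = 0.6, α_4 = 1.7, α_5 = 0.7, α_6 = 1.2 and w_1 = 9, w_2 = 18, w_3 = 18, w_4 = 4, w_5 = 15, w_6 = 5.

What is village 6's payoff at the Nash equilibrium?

∂u_i/∂g_i = α_i − 1, so village i contributes w_i if α_i > 1, else 0.
α_i > 1 for i ∈ {2, 4, 6}; NE contributions (0, 18, 0, 4, 0, 5), G = 27.
u_6 = (5 − 5) + 1.2·27 = 32.4.

32.4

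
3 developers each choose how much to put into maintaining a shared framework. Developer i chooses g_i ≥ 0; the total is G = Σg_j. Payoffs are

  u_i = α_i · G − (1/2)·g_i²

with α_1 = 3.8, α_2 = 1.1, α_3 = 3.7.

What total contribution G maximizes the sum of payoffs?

Planner FOC: ∂(Σu_j)/∂g_i = (Σα_j) − g_i = 0, so g_i^SO = Σα_j = 8.6 for every i; G^SO = 25.8.

25.8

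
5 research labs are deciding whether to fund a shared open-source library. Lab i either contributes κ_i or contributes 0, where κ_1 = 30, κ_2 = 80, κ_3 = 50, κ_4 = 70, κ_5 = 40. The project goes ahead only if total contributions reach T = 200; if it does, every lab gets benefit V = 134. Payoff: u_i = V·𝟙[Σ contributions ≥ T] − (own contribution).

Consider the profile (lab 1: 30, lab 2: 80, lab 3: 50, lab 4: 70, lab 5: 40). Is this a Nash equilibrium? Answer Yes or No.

No

Total = 270 ≥ 200: provided.
Lab 1 (pledges 30, payoff 104): dropping to 0 → total 240, payoff 134. Profitable deviation.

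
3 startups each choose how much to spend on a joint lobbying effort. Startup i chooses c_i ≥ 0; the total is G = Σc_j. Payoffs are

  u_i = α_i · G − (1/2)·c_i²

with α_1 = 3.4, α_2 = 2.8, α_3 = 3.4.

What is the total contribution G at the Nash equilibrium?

Startup i's FOC: ∂u_i/∂c_i = α_i − c_i = 0, so c_i* = α_i.
NE contributions = (3.4, 2.8, 3.4); G = 9.6.

9.6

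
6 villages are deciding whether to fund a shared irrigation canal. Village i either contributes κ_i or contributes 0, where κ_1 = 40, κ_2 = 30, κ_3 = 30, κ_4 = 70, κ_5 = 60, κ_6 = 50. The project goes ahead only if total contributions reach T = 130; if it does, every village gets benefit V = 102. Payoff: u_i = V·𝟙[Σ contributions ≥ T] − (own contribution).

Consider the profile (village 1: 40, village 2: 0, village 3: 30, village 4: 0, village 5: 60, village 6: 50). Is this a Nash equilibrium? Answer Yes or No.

Total = 180 ≥ 130: provided.
Village 1 (pledges 40, payoff 62): dropping to 0 → total 140, payoff 102. Profitable deviation.

No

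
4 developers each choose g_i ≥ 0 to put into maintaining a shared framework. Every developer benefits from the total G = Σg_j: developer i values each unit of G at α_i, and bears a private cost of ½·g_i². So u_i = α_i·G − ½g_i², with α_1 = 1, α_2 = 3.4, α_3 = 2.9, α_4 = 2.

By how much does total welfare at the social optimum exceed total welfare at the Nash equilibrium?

Developer i's FOC: ∂u_i/∂g_i = α_i − g_i = 0, so g_i* = α_i.
NE contributions = (1, 3.4, 2.9, 2); G = 9.3.
W^NE = (Σα)·G − ½Σα_i² = 9.3² − ½·24.97 = 74.005.
Planner sets g_i = Σα_j = 9.3 for every i, so G^SO = 4·9.3 = 37.2.
W^SO = (Σα)·G^SO − ½·4·(Σα)² = (4/2)·9.3² = 172.98.
Deadweight loss = W^SO − W^NE = 98.975.

98.975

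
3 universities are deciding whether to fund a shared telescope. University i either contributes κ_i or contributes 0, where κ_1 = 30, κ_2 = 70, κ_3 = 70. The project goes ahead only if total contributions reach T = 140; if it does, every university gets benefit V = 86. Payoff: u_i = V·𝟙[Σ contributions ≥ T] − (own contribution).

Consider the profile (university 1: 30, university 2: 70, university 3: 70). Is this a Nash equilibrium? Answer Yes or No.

No

Total = 170 ≥ 140: provided.
University 1 (pledges 30, payoff 56): dropping to 0 → total 140, payoff 86. Profitable deviation.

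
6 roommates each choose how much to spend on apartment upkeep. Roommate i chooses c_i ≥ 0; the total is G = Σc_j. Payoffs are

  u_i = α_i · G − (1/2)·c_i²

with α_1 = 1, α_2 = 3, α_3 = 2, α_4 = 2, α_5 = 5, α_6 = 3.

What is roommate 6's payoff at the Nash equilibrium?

43.5

Roommate i's FOC: ∂u_i/∂c_i = α_i − c_i = 0, so c_i* = α_i.
NE contributions = (1, 3, 2, 2, 5, 3); G = 16.
u_6 = α_6·G − ½·(c_6)² = 3·16 − ½·3² = 43.5.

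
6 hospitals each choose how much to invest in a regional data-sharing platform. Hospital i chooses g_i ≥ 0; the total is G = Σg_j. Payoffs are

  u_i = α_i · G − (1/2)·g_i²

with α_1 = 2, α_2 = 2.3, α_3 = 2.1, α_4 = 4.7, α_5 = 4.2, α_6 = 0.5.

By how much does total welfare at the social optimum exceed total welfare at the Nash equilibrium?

526.12

Hospital i's FOC: ∂u_i/∂g_i = α_i − g_i = 0, so g_i* = α_i.
NE contributions = (2, 2.3, 2.1, 4.7, 4.2, 0.5); G = 15.8.
W^NE = (Σα)·G − ½Σα_i² = 15.8² − ½·53.68 = 222.8.
Planner sets g_i = Σα_j = 15.8 for every i, so G^SO = 6·15.8 = 94.8.
W^SO = (Σα)·G^SO − ½·6·(Σα)² = (6/2)·15.8² = 748.92.
Deadweight loss = W^SO − W^NE = 526.12.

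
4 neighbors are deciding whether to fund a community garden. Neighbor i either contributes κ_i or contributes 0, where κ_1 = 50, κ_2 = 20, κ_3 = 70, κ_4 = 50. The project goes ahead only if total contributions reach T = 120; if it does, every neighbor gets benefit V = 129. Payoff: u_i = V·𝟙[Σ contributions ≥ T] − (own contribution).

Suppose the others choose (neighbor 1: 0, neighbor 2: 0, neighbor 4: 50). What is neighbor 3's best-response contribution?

70

Others' total = 50. Contributing 70 brings total to 120 ≥ 120: gain V − κ_3 = 59.
Best response: 70.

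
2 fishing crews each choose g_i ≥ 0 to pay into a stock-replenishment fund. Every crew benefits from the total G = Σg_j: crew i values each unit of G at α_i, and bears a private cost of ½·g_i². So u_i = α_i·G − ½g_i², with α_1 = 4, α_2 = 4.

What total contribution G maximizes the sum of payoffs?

16

Planner FOC: ∂(Σu_j)/∂g_i = (Σα_j) − g_i = 0, so g_i^SO = Σα_j = 8 for every i; G^SO = 16.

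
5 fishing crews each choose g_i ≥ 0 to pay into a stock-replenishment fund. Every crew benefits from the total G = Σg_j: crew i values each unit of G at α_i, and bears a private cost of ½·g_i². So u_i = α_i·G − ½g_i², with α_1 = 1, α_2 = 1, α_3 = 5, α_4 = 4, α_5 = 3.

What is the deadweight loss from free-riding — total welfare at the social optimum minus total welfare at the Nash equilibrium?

320

Crew i's FOC: ∂u_i/∂g_i = α_i − g_i = 0, so g_i* = α_i.
NE contributions = (1, 1, 5, 4, 3); G = 14.
W^NE = (Σα)·G − ½Σα_i² = 14² − ½·52 = 170.
Planner sets g_i = Σα_j = 14 for every i, so G^SO = 5·14 = 70.
W^SO = (Σα)·G^SO − ½·5·(Σα)² = (5/2)·14² = 490.
Deadweight loss = W^SO − W^NE = 320.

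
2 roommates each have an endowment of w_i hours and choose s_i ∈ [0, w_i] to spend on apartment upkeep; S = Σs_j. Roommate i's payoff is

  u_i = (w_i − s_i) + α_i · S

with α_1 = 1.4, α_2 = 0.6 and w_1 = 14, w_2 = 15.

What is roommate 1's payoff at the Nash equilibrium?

19.6

∂u_i/∂s_i = α_i − 1, so roommate i contributes w_i if α_i > 1, else 0.
α_i > 1 for i ∈ {1}; NE contributions (14, 0), S = 14.
u_1 = (14 − 14) + 1.4·14 = 19.6.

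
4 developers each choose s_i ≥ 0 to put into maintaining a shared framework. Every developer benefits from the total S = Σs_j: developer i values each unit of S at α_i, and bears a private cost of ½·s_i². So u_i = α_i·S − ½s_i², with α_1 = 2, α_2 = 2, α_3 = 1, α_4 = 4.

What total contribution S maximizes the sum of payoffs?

Planner FOC: ∂(Σu_j)/∂s_i = (Σα_j) − s_i = 0, so s_i^SO = Σα_j = 9 for every i; S^SO = 36.

36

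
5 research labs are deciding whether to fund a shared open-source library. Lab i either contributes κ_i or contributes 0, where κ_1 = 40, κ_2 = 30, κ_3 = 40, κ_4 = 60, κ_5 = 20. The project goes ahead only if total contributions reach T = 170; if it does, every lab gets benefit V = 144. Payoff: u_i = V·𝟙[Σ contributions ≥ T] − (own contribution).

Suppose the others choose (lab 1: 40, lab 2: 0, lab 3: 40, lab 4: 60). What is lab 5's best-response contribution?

Others' total = 140. Even contributing 20 gives 160 < 170: no benefit either way.
Best response: 0.

0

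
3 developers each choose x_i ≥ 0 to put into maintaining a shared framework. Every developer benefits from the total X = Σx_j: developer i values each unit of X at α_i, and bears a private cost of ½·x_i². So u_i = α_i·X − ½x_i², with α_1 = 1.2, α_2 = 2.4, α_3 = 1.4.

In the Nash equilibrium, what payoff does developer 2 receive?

9.12

Developer i's FOC: ∂u_i/∂x_i = α_i − x_i = 0, so x_i* = α_i.
NE contributions = (1.2, 2.4, 1.4); X = 5.
u_2 = α_2·X − ½·(x_2)² = 2.4·5 − ½·2.4² = 9.12.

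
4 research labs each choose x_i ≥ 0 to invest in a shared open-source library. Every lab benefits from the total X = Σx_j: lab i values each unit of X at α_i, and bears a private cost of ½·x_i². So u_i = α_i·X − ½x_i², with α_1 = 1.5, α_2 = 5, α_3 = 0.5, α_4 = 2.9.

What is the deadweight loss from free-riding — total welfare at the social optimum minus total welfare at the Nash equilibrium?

Lab i's FOC: ∂u_i/∂x_i = α_i − x_i = 0, so x_i* = α_i.
NE contributions = (1.5, 5, 0.5, 2.9); X = 9.9.
W^NE = (Σα)·X − ½Σα_i² = 9.9² − ½·35.91 = 80.055.
Planner sets x_i = Σα_j = 9.9 for every i, so X^SO = 4·9.9 = 39.6.
W^SO = (Σα)·X^SO − ½·4·(Σα)² = (4/2)·9.9² = 196.02.
Deadweight loss = W^SO − W^NE = 115.965.

115.965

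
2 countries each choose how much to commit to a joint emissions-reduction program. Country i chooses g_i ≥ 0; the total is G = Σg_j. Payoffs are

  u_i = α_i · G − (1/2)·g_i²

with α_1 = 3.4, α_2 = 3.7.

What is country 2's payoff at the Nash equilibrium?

Country i's FOC: ∂u_i/∂g_i = α_i − g_i = 0, so g_i* = α_i.
NE contributions = (3.4, 3.7); G = 7.1.
u_2 = α_2·G − ½·(g_2)² = 3.7·7.1 − ½·3.7² = 19.425.

19.425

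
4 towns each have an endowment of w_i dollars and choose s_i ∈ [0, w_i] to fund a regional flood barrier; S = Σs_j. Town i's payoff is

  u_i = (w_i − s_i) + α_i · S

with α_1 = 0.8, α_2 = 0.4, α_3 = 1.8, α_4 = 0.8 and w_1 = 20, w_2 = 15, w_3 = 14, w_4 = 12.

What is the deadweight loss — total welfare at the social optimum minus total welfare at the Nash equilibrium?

131.6

∂u_i/∂s_i = α_i − 1, so town i contributes w_i if α_i > 1, else 0.
α_i > 1 for i ∈ {3}; NE contributions (0, 0, 14, 0), S = 14.
W^NE = Σw_i − S^NE + (Σα_i)·S^NE = 61 + 2.8·14 = 100.2.
Planner: ∂(Σu_j)/∂s_i = Σα_j − 1 = 2.8 > 0, so everyone contributes w_i; S^SO = 61, W^SO = 61 + 2.8·61 = 231.8.
Deadweight loss = 131.6.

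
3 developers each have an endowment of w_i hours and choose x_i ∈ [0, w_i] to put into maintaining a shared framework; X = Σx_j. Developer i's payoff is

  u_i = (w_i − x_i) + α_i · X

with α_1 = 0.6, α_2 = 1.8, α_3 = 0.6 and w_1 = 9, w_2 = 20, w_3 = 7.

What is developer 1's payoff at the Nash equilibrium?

21

∂u_i/∂x_i = α_i − 1, so developer i contributes w_i if α_i > 1, else 0.
α_i > 1 for i ∈ {2}; NE contributions (0, 20, 0), X = 20.
u_1 = (9 − 0) + 0.6·20 = 21.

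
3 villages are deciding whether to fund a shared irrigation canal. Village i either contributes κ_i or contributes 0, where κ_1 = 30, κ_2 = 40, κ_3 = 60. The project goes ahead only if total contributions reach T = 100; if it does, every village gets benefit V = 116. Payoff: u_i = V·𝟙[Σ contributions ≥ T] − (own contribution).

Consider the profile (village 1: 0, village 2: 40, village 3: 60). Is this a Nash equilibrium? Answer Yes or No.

Total = 100 ≥ 100: provided.
Village 1 (pledges 0, payoff 116): pledging 30 → total 130, payoff 86. No gain.
Village 2 (pledges 40, payoff 76): dropping to 0 → total 60, payoff 0. No gain.
Village 3 (pledges 60, payoff 56): dropping to 0 → total 40, payoff 0. No gain.

Yes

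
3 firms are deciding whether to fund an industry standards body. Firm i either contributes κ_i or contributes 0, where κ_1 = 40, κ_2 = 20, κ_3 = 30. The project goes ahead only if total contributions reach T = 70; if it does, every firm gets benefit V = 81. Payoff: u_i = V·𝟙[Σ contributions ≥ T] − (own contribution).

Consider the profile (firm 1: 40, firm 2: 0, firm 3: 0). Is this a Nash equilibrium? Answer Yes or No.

Total = 40 < 70: not provided.
Firm 1 (pledges 40, payoff -40): dropping to 0 → total 0, payoff 0. Profitable deviation.

No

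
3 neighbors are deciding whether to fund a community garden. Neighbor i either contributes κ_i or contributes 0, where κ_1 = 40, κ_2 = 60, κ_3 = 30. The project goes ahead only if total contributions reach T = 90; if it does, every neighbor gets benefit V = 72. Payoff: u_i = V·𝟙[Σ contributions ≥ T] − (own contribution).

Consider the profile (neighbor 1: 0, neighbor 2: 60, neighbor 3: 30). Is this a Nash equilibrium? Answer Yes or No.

Total = 90 ≥ 90: provided.
Neighbor 1 (pledges 0, payoff 72): pledging 40 → total 130, payoff 32. No gain.
Neighbor 2 (pledges 60, payoff 12): dropping to 0 → total 30, payoff 0. No gain.
Neighbor 3 (pledges 30, payoff 42): dropping to 0 → total 60, payoff 0. No gain.

Yes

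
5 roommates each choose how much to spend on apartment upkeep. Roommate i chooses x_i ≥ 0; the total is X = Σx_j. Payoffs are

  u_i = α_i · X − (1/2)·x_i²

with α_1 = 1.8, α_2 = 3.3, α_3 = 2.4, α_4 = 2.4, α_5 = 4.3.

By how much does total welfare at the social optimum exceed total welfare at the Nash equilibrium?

324.53

Roommate i's FOC: ∂u_i/∂x_i = α_i − x_i = 0, so x_i* = α_i.
NE contributions = (1.8, 3.3, 2.4, 2.4, 4.3); X = 14.2.
W^NE = (Σα)·X − ½Σα_i² = 14.2² − ½·44.14 = 179.57.
Planner sets x_i = Σα_j = 14.2 for every i, so X^SO = 5·14.2 = 71.
W^SO = (Σα)·X^SO − ½·5·(Σα)² = (5/2)·14.2² = 504.1.
Deadweight loss = W^SO − W^NE = 324.53.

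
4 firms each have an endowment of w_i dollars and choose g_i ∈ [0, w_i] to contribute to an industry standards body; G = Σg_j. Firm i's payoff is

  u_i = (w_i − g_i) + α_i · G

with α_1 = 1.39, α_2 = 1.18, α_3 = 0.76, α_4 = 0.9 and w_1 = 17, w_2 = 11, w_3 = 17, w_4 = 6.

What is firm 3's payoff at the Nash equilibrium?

38.28

∂u_i/∂g_i = α_i − 1, so firm i contributes w_i if α_i > 1, else 0.
α_i > 1 for i ∈ {1, 2}; NE contributions (17, 11, 0, 0), G = 28.
u_3 = (17 − 0) + 0.76·28 = 38.28.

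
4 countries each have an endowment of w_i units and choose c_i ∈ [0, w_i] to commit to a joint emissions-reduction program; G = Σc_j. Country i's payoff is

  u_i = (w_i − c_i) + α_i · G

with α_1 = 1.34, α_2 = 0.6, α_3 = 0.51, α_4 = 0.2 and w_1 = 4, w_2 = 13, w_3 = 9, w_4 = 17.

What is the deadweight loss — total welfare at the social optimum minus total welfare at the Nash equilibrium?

64.35

∂u_i/∂c_i = α_i − 1, so country i contributes w_i if α_i > 1, else 0.
α_i > 1 for i ∈ {1}; NE contributions (4, 0, 0, 0), G = 4.
W^NE = Σw_i − G^NE + (Σα_i)·G^NE = 43 + 1.65·4 = 49.6.
Planner: ∂(Σu_j)/∂c_i = Σα_j − 1 = 1.65 > 0, so everyone contributes w_i; G^SO = 43, W^SO = 43 + 1.65·43 = 113.95.
Deadweight loss = 64.35.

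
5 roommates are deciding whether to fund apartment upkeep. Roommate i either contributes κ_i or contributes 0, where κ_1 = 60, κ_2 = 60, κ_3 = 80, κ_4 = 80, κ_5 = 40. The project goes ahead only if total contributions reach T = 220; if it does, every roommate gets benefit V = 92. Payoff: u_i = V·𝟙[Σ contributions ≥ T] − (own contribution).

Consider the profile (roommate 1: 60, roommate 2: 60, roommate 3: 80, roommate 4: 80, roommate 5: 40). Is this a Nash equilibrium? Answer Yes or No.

No

Total = 320 ≥ 220: provided.
Roommate 1 (pledges 60, payoff 32): dropping to 0 → total 260, payoff 92. Profitable deviation.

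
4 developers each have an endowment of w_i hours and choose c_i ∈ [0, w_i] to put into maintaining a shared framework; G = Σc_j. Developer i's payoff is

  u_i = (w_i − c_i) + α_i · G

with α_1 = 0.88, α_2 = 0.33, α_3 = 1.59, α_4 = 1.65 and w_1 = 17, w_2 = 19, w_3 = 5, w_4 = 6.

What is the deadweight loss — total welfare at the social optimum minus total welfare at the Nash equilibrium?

124.2

∂u_i/∂c_i = α_i − 1, so developer i contributes w_i if α_i > 1, else 0.
α_i > 1 for i ∈ {3, 4}; NE contributions (0, 0, 5, 6), G = 11.
W^NE = Σw_i − G^NE + (Σα_i)·G^NE = 47 + 3.45·11 = 84.95.
Planner: ∂(Σu_j)/∂c_i = Σα_j − 1 = 3.45 > 0, so everyone contributes w_i; G^SO = 47, W^SO = 47 + 3.45·47 = 209.15.
Deadweight loss = 124.2.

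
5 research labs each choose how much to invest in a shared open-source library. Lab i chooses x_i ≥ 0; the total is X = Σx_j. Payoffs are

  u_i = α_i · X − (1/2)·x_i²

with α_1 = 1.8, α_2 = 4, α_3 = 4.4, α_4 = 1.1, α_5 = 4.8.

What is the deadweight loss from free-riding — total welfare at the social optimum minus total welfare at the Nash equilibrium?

Lab i's FOC: ∂u_i/∂x_i = α_i − x_i = 0, so x_i* = α_i.
NE contributions = (1.8, 4, 4.4, 1.1, 4.8); X = 16.1.
W^NE = (Σα)·X − ½Σα_i² = 16.1² − ½·62.85 = 227.785.
Planner sets x_i = Σα_j = 16.1 for every i, so X^SO = 5·16.1 = 80.5.
W^SO = (Σα)·X^SO − ½·5·(Σα)² = (5/2)·16.1² = 648.025.
Deadweight loss = W^SO − W^NE = 420.24.

420.24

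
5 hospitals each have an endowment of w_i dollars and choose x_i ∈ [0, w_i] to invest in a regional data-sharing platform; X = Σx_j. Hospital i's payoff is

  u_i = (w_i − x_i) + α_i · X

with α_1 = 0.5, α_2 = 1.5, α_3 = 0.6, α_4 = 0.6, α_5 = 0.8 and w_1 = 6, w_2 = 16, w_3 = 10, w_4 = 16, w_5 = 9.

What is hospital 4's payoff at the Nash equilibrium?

∂u_i/∂x_i = α_i − 1, so hospital i contributes w_i if α_i > 1, else 0.
α_i > 1 for i ∈ {2}; NE contributions (0, 16, 0, 0, 0), X = 16.
u_4 = (16 − 0) + 0.6·16 = 25.6.

25.6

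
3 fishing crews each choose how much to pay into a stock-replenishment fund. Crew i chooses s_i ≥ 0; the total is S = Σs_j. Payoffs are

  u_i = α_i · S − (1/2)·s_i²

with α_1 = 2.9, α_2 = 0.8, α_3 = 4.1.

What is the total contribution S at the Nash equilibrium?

7.8

Crew i's FOC: ∂u_i/∂s_i = α_i − s_i = 0, so s_i* = α_i.
NE contributions = (2.9, 0.8, 4.1); S = 7.8.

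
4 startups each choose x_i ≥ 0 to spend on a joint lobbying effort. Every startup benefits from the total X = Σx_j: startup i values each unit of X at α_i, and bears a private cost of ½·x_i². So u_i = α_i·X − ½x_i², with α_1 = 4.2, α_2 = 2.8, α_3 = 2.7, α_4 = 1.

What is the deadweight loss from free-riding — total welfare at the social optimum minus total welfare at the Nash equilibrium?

Startup i's FOC: ∂u_i/∂x_i = α_i − x_i = 0, so x_i* = α_i.
NE contributions = (4.2, 2.8, 2.7, 1); X = 10.7.
W^NE = (Σα)·X − ½Σα_i² = 10.7² − ½·33.77 = 97.605.
Planner sets x_i = Σα_j = 10.7 for every i, so X^SO = 4·10.7 = 42.8.
W^SO = (Σα)·X^SO − ½·4·(Σα)² = (4/2)·10.7² = 228.98.
Deadweight loss = W^SO − W^NE = 131.375.

131.375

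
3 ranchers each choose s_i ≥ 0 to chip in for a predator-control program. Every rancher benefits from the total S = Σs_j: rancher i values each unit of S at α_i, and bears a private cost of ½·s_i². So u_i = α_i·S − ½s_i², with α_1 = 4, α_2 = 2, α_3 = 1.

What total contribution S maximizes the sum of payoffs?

Planner FOC: ∂(Σu_j)/∂s_i = (Σα_j) − s_i = 0, so s_i^SO = Σα_j = 7 for every i; S^SO = 21.

21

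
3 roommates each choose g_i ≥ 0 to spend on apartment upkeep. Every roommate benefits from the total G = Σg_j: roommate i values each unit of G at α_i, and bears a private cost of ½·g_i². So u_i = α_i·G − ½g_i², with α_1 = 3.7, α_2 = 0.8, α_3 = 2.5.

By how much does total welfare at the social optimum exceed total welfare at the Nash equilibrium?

34.79

Roommate i's FOC: ∂u_i/∂g_i = α_i − g_i = 0, so g_i* = α_i.
NE contributions = (3.7, 0.8, 2.5); G = 7.
W^NE = (Σα)·G − ½Σα_i² = 7² − ½·20.58 = 38.71.
Planner sets g_i = Σα_j = 7 for every i, so G^SO = 3·7 = 21.
W^SO = (Σα)·G^SO − ½·3·(Σα)² = (3/2)·7² = 73.5.
Deadweight loss = W^SO − W^NE = 34.79.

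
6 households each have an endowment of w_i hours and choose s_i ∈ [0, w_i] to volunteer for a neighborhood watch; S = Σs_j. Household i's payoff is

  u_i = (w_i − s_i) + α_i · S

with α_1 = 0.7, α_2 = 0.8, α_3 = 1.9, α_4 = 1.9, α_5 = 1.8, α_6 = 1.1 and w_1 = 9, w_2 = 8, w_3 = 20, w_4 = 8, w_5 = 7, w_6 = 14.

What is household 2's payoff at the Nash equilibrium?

∂u_i/∂s_i = α_i − 1, so household i contributes w_i if α_i > 1, else 0.
α_i > 1 for i ∈ {3, 4, 5, 6}; NE contributions (0, 0, 20, 8, 7, 14), S = 49.
u_2 = (8 − 0) + 0.8·49 = 47.2.

47.2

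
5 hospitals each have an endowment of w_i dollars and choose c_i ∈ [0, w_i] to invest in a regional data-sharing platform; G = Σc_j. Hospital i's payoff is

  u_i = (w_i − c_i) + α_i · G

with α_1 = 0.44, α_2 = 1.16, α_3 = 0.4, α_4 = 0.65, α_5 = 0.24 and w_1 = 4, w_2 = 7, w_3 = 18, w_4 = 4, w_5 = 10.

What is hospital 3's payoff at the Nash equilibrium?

∂u_i/∂c_i = α_i − 1, so hospital i contributes w_i if α_i > 1, else 0.
α_i > 1 for i ∈ {2}; NE contributions (0, 7, 0, 0, 0), G = 7.
u_3 = (18 − 0) + 0.4·7 = 20.8.

20.8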